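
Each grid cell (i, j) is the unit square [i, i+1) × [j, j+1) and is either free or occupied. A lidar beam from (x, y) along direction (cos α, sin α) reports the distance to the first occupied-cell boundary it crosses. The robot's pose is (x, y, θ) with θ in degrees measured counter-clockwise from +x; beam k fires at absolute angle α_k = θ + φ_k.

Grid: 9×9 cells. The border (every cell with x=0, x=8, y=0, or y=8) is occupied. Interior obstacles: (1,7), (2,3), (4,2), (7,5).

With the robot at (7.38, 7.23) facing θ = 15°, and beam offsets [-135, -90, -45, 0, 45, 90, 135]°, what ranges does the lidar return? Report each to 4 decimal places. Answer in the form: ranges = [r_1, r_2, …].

ranges = [4.8844, 1.2734, 0.7159, 0.6419, 0.8891, 0.7972, 1.5400]

beam 1: φ=-135°, α=240°
  direction (-0.5000, -0.8660); cell (7,7); t to first gridline: x 0.7600, y 0.2656 (then +2.0000 / +1.1547)
    (7,6) via y @ 0.2656
    (6,6) via x @ 0.7600
    (6,5) via y @ 1.4203
    (6,4) via y @ 2.5750
    (5,4) via x @ 2.7600
    (5,3) via y @ 3.7297
    (4,3) via x @ 4.7600
    (4,2) via y @ 4.8844  # hit
  → r_1 = 4.8844
beam 2: φ=-90°, α=285°
  direction (0.2588, -0.9659); cell (7,7); t to first gridline: x 2.3955, y 0.2381 (then +3.8637 / +1.0353)
    (7,6) via y @ 0.2381
    (7,5) via y @ 1.2734  # hit
  → r_2 = 1.2734
beam 3: φ=-45°, α=330°
  direction (0.8660, -0.5000); cell (7,7); t to first gridline: x 0.7159, y 0.4600 (then +1.1547 / +2.0000)
    (7,6) via y @ 0.4600
    (8,6) via x @ 0.7159  # hit
  → r_3 = 0.7159
beam 4: φ=0°, α=15°
  direction (0.9659, 0.2588); cell (7,7); t to first gridline: x 0.6419, y 2.9751 (then +1.0353 / +3.8637)
    (8,7) via x @ 0.6419  # hit
  → r_4 = 0.6419
beam 5: φ=45°, α=60°
  direction (0.5000, 0.8660); cell (7,7); t to first gridline: x 1.2400, y 0.8891 (then +2.0000 / +1.1547)
    (7,8) via y @ 0.8891  # hit
  → r_5 = 0.8891
beam 6: φ=90°, α=105°
  direction (-0.2588, 0.9659); cell (7,7); t to first gridline: x 1.4682, y 0.7972 (then +3.8637 / +1.0353)
    (7,8) via y @ 0.7972  # hit
  → r_6 = 0.7972
beam 7: φ=135°, α=150°
  direction (-0.8660, 0.5000); cell (7,7); t to first gridline: x 0.4388, y 1.5400 (then +1.1547 / +2.0000)
    (6,7) via x @ 0.4388
    (6,8) via y @ 1.5400  # hit
  → r_7 = 1.5400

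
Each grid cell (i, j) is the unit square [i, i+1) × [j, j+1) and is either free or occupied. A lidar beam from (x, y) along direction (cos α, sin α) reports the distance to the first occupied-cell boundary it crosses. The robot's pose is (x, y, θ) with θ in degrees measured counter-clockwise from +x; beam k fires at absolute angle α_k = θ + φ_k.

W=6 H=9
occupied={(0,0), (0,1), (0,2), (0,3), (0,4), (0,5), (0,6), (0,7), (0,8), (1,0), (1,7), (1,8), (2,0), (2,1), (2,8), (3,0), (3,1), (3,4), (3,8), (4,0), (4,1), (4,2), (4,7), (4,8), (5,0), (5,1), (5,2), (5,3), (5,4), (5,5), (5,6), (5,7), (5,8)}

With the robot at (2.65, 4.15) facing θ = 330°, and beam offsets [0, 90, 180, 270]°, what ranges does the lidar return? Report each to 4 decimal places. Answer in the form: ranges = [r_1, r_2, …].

beam 1: φ=0°, α=330°
  cosα=0.8660 sinα=-0.5000 | (2,4) | tMaxX 0.4041 tMaxY 0.3000 | tΔX 1.1547 tΔY 2.0000
    t=0.3000 [y] (2,3)
    t=0.4041 [x] (3,3)
    t=1.5588 [x] (4,3)
    t=2.3000 [y] (4,2) — stop
  → r_1 = 2.3000
beam 2: φ=90°, α=60°
  cosα=0.5000 sinα=0.8660 | (2,4) | tMaxX 0.7000 tMaxY 0.9815 | tΔX 2.0000 tΔY 1.1547
    t=0.7000 [x] (3,4) — stop
  → r_2 = 0.7000
beam 3: φ=180°, α=150°
  cosα=-0.8660 sinα=0.5000 | (2,4) | tMaxX 0.7506 tMaxY 1.7000 | tΔX 1.1547 tΔY 2.0000
    t=0.7506 [x] (1,4)
    t=1.7000 [y] (1,5)
    t=1.9053 [x] (0,5) — stop
  → r_3 = 1.9053
beam 4: φ=270°, α=240°
  cosα=-0.5000 sinα=-0.8660 | (2,4) | tMaxX 1.3000 tMaxY 0.1732 | tΔX 2.0000 tΔY 1.1547
    t=0.1732 [y] (2,3)
    t=1.3000 [x] (1,3)
    t=1.3279 [y] (1,2)
    t=2.4826 [y] (1,1)
    t=3.3000 [x] (0,1) — stop
  → r_4 = 3.3000

ranges = [2.3000, 0.7000, 1.9053, 3.3000]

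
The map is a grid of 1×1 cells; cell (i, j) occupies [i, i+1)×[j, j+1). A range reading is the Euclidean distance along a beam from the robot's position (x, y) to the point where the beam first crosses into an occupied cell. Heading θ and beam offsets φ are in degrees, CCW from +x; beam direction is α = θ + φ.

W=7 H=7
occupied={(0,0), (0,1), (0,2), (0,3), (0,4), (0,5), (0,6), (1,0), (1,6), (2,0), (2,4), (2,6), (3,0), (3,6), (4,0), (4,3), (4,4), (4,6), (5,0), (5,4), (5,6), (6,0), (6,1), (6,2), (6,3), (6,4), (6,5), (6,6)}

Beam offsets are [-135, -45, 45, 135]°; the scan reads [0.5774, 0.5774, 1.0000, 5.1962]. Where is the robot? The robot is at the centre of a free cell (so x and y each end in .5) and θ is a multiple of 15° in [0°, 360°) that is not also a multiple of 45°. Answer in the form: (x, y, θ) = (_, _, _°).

The pose lattice has 21·16 = 336 candidates. Test each by forward raycasting.
  (2.5, 1.5, 255°): beam 1 = 3.0000 ≠ 0.5774 ✗
  (3.5, 4.5, 330°): beam 1 = 0.5176 ≠ 0.5774 ✗
  (4.5, 1.5, 300°): beam 1 = 3.6235 ≠ 0.5774 ✗
  (1.5, 5.5, 330°): beam 1 = 0.5176 ≠ 0.5774 ✗
  (1.5, 2.5, 165°): beam 1 = 2.8868 ≠ 0.5774 ✗
  …
  (5.5, 1.5, 15°): r_1=0.5774, r_2=0.5774, r_3=1.0000, r_4=5.1962 — all match ✓
No second candidate reproduces the full scan.

(x, y, θ) = (5.5, 1.5, 15°)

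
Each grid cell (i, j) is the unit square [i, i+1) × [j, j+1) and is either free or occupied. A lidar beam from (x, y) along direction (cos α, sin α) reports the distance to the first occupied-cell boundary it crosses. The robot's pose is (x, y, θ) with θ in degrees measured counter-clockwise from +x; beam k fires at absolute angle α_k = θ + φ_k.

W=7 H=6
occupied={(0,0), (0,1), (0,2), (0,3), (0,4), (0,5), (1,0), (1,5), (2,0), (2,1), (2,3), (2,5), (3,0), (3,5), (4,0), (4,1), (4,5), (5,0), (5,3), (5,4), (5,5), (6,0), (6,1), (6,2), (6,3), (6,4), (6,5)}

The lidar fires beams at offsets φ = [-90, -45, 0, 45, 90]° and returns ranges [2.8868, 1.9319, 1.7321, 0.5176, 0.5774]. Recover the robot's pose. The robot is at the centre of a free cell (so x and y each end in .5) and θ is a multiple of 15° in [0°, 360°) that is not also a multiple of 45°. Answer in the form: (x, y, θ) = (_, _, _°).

The pose lattice has 15·16 = 240 candidates. Test each by forward raycasting.
  (1.5, 4.5, 195°): beam 1 = 0.5176 ≠ 2.8868 ✗
  (5.5, 2.5, 165°): beam 1 = 0.5176 ≠ 2.8868 ✗
  (5.5, 1.5, 165°): beam 1 = 1.5529 ≠ 2.8868 ✗
  (3.5, 1.5, 195°): beam 1 = 1.9319 ≠ 2.8868 ✗
  …
  (4.5, 2.5, 210°): r_1=2.8868, r_2=1.9319, r_3=1.7321, r_4=0.5176, r_5=0.5774 — all match ✓
Only this pose fits every beam.

(x, y, θ) = (4.5, 2.5, 210°)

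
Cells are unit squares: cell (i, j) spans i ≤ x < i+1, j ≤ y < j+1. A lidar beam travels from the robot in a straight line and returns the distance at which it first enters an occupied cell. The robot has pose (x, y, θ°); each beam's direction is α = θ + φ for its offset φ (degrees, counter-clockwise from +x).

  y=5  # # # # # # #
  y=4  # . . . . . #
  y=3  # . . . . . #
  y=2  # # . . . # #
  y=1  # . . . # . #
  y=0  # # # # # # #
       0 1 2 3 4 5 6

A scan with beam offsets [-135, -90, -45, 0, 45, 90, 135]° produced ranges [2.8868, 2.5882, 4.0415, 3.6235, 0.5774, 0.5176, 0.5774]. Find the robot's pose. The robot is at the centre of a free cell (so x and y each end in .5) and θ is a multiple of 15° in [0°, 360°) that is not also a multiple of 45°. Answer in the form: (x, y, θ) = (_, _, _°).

(x, y, θ) = (4.5, 2.5, 195°)

Candidates: 17 free-cell centres × 16 headings = 272 poses. Raycast each; keep the one whose scan matches to 4 dp.
  (1.5, 4.5, 120°): beam 1 = 4.6587 ≠ 2.8868 ✗
  (2.5, 2.5, 240°): beam 1 = 2.5882 ≠ 2.8868 ✗
  (4.5, 3.5, 285°): beam 1 = 3.0000 ≠ 2.8868 ✗
  (3.5, 3.5, 210°): beam 1 = 1.5529 ≠ 2.8868 ✗
  (5.5, 1.5, 195°): beam 1 = 0.5774 ≠ 2.8868 ✗
  …
  (4.5, 2.5, 195°): r_1=2.8868, r_2=2.5882, r_3=4.0415, r_4=3.6235, r_5=0.5774, r_6=0.5176, r_7=0.5774 — all match ✓
Only this pose fits every beam.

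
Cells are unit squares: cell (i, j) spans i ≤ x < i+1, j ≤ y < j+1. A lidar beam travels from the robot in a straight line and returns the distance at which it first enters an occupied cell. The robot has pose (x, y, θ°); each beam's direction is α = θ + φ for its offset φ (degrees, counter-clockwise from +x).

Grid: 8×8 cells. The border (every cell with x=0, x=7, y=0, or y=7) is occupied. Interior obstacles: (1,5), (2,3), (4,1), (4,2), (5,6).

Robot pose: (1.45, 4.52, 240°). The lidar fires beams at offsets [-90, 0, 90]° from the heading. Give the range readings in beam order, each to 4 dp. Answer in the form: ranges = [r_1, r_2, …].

ranges = [0.5196, 0.9000, 1.0400]

beam 1: φ=-90°, α=150°
  cosα=-0.8660 sinα=0.5000 | (1,4) | tMaxX 0.5196 tMaxY 0.9600 | tΔX 1.1547 tΔY 2.0000
    t=0.5196 [x] (0,4) — stop
  → r_1 = 0.5196
beam 2: φ=0°, α=240°
  cosα=-0.5000 sinα=-0.8660 | (1,4) | tMaxX 0.9000 tMaxY 0.6004 | tΔX 2.0000 tΔY 1.1547
    t=0.6004 [y] (1,3)
    t=0.9000 [x] (0,3) — stop
  → r_2 = 0.9000
beam 3: φ=90°, α=330°
  cosα=0.8660 sinα=-0.5000 | (1,4) | tMaxX 0.6351 tMaxY 1.0400 | tΔX 1.1547 tΔY 2.0000
    t=0.6351 [x] (2,4)
    t=1.0400 [y] (2,3) — stop
  → r_3 = 1.0400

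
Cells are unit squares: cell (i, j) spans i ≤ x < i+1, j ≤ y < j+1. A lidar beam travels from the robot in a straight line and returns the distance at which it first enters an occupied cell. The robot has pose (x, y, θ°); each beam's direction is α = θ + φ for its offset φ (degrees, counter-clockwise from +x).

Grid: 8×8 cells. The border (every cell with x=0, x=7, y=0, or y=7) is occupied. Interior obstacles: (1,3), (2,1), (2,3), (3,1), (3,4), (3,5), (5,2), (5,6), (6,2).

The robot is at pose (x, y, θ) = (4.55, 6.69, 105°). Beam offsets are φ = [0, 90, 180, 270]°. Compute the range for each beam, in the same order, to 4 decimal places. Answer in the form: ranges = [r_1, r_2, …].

ranges = [0.3209, 3.6752, 3.8202, 0.4659]

beam 1: φ=0°, α=105°
  direction (-0.2588, 0.9659); cell (4,6); t to first gridline: x 2.1250, y 0.3209 (then +3.8637 / +1.0353)
    (4,7) via y @ 0.3209  # hit
  → r_1 = 0.3209
beam 2: φ=90°, α=195°
  direction (-0.9659, -0.2588); cell (4,6); t to first gridline: x 0.5694, y 2.6660 (then +1.0353 / +3.8637)
    (3,6) via x @ 0.5694
    (2,6) via x @ 1.6047
    (1,6) via x @ 2.6400
    (1,5) via y @ 2.6660
    (0,5) via x @ 3.6752  # hit
  → r_2 = 3.6752
beam 3: φ=180°, α=285°
  direction (0.2588, -0.9659); cell (4,6); t to first gridline: x 1.7387, y 0.7143 (then +3.8637 / +1.0353)
    (4,5) via y @ 0.7143
    (5,5) via x @ 1.7387
    (5,4) via y @ 1.7496
    (5,3) via y @ 2.7849
    (5,2) via y @ 3.8202  # hit
  → r_3 = 3.8202
beam 4: φ=270°, α=15°
  direction (0.9659, 0.2588); cell (4,6); t to first gridline: x 0.4659, y 1.1977 (then +1.0353 / +3.8637)
    (5,6) via x @ 0.4659  # hit
  → r_4 = 0.4659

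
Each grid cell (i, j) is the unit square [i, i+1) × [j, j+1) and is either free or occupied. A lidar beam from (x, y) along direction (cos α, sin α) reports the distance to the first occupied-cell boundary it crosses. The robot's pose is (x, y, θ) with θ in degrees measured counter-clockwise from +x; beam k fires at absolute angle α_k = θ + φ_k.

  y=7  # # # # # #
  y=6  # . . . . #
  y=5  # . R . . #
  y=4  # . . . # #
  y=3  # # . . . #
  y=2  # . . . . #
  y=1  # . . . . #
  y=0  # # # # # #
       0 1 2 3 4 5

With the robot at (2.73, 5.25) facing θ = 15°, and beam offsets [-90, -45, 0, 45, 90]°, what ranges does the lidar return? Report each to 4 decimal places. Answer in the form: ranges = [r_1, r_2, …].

ranges = [4.3999, 1.4665, 2.3501, 2.0207, 1.8117]

beam 1: φ=-90°, α=285°
  d=(0.2588,-0.9659)  start (2,5)  tX=1.0432 tY=0.2588  stride 1/|dx|=3.8637 1/|dy|=1.0353
    cross y-line → (2,4), t=0.2588
    cross x-line → (3,4), t=1.0432
    cross y-line → (3,3), t=1.2941
    cross y-line → (3,2), t=2.3294
    cross y-line → (3,1), t=3.3646
    cross y-line → (3,0), t=4.3999 (wall)
  → r_1 = 4.3999
beam 2: φ=-45°, α=330°
  d=(0.8660,-0.5000)  start (2,5)  tX=0.3118 tY=0.5000  stride 1/|dx|=1.1547 1/|dy|=2.0000
    cross x-line → (3,5), t=0.3118
    cross y-line → (3,4), t=0.5000
    cross x-line → (4,4), t=1.4665 (wall)
  → r_2 = 1.4665
beam 3: φ=0°, α=15°
  d=(0.9659,0.2588)  start (2,5)  tX=0.2795 tY=2.8978  stride 1/|dx|=1.0353 1/|dy|=3.8637
    cross x-line → (3,5), t=0.2795
    cross x-line → (4,5), t=1.3148
    cross x-line → (5,5), t=2.3501 (wall)
  → r_3 = 2.3501
beam 4: φ=45°, α=60°
  d=(0.5000,0.8660)  start (2,5)  tX=0.5400 tY=0.8660  stride 1/|dx|=2.0000 1/|dy|=1.1547
    cross x-line → (3,5), t=0.5400
    cross y-line → (3,6), t=0.8660
    cross y-line → (3,7), t=2.0207 (wall)
  → r_4 = 2.0207
beam 5: φ=90°, α=105°
  d=(-0.2588,0.9659)  start (2,5)  tX=2.8205 tY=0.7765  stride 1/|dx|=3.8637 1/|dy|=1.0353
    cross y-line → (2,6), t=0.7765
    cross y-line → (2,7), t=1.8117 (wall)
  → r_5 = 1.8117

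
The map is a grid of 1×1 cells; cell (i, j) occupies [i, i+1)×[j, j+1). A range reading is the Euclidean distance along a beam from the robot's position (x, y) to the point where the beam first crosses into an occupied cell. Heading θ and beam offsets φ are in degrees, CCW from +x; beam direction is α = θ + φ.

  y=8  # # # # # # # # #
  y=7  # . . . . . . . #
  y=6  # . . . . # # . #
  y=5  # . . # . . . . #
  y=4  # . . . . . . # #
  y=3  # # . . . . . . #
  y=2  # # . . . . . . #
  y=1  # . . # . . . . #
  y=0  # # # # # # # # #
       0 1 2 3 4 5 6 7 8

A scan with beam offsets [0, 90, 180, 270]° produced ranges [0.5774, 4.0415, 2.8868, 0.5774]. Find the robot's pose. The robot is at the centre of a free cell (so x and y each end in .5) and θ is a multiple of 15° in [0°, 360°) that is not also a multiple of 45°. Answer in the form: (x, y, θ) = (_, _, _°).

(x, y, θ) = (7.5, 3.5, 60°)

The pose lattice has 42·16 = 672 candidates. Test each by forward raycasting.
  (3.5, 3.5, 345°): beam 1 = 4.6587 ≠ 0.5774 ✗
  (2.5, 3.5, 120°): beam 1 = 3.0000 ≠ 0.5774 ✗
  (1.5, 6.5, 255°): beam 1 = 1.9319 ≠ 0.5774 ✗
  (4.5, 7.5, 345°): beam 1 = 1.9319 ≠ 0.5774 ✗
  (6.5, 3.5, 75°): beam 1 = 4.6587 ≠ 0.5774 ✗
  …
  (7.5, 3.5, 60°): r_1=0.5774, r_2=4.0415, r_3=2.8868, r_4=0.5774 — all match ✓
Unique over the lattice → pose = (7.5, 3.5, 60°).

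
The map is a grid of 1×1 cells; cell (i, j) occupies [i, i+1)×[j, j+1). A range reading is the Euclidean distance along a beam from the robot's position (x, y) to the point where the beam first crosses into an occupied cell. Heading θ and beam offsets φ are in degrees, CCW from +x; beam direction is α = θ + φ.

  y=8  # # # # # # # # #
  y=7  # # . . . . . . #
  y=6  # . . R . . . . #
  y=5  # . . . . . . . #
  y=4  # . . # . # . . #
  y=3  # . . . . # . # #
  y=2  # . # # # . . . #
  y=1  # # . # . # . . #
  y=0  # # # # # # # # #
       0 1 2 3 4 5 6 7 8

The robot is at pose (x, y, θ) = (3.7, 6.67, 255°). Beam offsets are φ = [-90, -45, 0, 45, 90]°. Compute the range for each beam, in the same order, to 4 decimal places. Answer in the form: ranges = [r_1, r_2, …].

beam 1: φ=-90°, α=165°
  dir = (cos 165°, sin 165°) = (-0.9659, 0.2588); from cell (3,6)
  next x-line at t=0.7247, next y-line at t=1.2750; Δt_x=1.0353, Δt_y=3.8637
    x: enter (2,6) at t=0.7247
    y: enter (2,7) at t=1.2750
    x: enter (1,7) at t=1.7600 ← occupied
  → r_1 = 1.7600
beam 2: φ=-45°, α=210°
  dir = (cos 210°, sin 210°) = (-0.8660, -0.5000); from cell (3,6)
  next x-line at t=0.8083, next y-line at t=1.3400; Δt_x=1.1547, Δt_y=2.0000
    x: enter (2,6) at t=0.8083
    y: enter (2,5) at t=1.3400
    x: enter (1,5) at t=1.9630
    x: enter (0,5) at t=3.1177 ← occupied
  → r_2 = 3.1177
beam 3: φ=0°, α=255°
  dir = (cos 255°, sin 255°) = (-0.2588, -0.9659); from cell (3,6)
  next x-line at t=2.7046, next y-line at t=0.6936; Δt_x=3.8637, Δt_y=1.0353
    y: enter (3,5) at t=0.6936
    y: enter (3,4) at t=1.7289 ← occupied
  → r_3 = 1.7289
beam 4: φ=45°, α=300°
  dir = (cos 300°, sin 300°) = (0.5000, -0.8660); from cell (3,6)
  next x-line at t=0.6000, next y-line at t=0.7736; Δt_x=2.0000, Δt_y=1.1547
    x: enter (4,6) at t=0.6000
    y: enter (4,5) at t=0.7736
    y: enter (4,4) at t=1.9283
    x: enter (5,4) at t=2.6000 ← occupied
  → r_4 = 2.6000
beam 5: φ=90°, α=345°
  dir = (cos 345°, sin 345°) = (0.9659, -0.2588); from cell (3,6)
  next x-line at t=0.3106, next y-line at t=2.5887; Δt_x=1.0353, Δt_y=3.8637
    x: enter (4,6) at t=0.3106
    x: enter (5,6) at t=1.3459
    x: enter (6,6) at t=2.3811
    y: enter (6,5) at t=2.5887
    x: enter (7,5) at t=3.4164
    x: enter (8,5) at t=4.4517 ← occupied
  → r_5 = 4.4517

ranges = [1.7600, 3.1177, 1.7289, 2.6000, 4.4517]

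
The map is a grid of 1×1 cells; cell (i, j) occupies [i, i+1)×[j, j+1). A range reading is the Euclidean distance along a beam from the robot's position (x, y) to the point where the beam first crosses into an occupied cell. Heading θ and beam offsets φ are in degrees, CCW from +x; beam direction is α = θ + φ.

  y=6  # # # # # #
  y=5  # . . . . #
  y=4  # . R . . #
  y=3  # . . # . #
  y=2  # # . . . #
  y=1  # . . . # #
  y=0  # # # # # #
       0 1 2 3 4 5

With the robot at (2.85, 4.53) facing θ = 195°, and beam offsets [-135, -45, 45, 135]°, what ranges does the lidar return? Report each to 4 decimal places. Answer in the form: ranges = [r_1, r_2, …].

ranges = [1.6974, 2.1362, 1.7667, 1.0600]

beam 1: φ=-135°, α=60°
  direction (0.5000, 0.8660); cell (2,4); t to first gridline: x 0.3000, y 0.5427 (then +2.0000 / +1.1547)
    (3,4) via x @ 0.3000
    (3,5) via y @ 0.5427
    (3,6) via y @ 1.6974  # hit
  → r_1 = 1.6974
beam 2: φ=-45°, α=150°
  direction (-0.8660, 0.5000); cell (2,4); t to first gridline: x 0.9815, y 0.9400 (then +1.1547 / +2.0000)
    (2,5) via y @ 0.9400
    (1,5) via x @ 0.9815
    (0,5) via x @ 2.1362  # hit
  → r_2 = 2.1362
beam 3: φ=45°, α=240°
  direction (-0.5000, -0.8660); cell (2,4); t to first gridline: x 1.7000, y 0.6120 (then +2.0000 / +1.1547)
    (2,3) via y @ 0.6120
    (1,3) via x @ 1.7000
    (1,2) via y @ 1.7667  # hit
  → r_3 = 1.7667
beam 4: φ=135°, α=330°
  direction (0.8660, -0.5000); cell (2,4); t to first gridline: x 0.1732, y 1.0600 (then +1.1547 / +2.0000)
    (3,4) via x @ 0.1732
    (3,3) via y @ 1.0600  # hit
  → r_4 = 1.0600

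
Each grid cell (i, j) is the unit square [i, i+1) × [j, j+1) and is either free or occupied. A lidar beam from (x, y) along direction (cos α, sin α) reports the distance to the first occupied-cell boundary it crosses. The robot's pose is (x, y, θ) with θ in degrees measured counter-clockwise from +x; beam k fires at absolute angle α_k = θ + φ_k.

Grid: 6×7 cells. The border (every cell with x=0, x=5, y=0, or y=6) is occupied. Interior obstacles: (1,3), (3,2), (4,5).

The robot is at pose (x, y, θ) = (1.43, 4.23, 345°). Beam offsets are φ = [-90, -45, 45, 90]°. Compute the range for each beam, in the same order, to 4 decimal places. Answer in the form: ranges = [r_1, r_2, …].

ranges = [0.2381, 0.2656, 2.9676, 1.8324]

beam 1: φ=-90°, α=255°
  dir = (cos 255°, sin 255°) = (-0.2588, -0.9659); from cell (1,4)
  next x-line at t=1.6614, next y-line at t=0.2381; Δt_x=3.8637, Δt_y=1.0353
    y: enter (1,3) at t=0.2381 ← occupied
  → r_1 = 0.2381
beam 2: φ=-45°, α=300°
  dir = (cos 300°, sin 300°) = (0.5000, -0.8660); from cell (1,4)
  next x-line at t=1.1400, next y-line at t=0.2656; Δt_x=2.0000, Δt_y=1.1547
    y: enter (1,3) at t=0.2656 ← occupied
  → r_2 = 0.2656
beam 3: φ=45°, α=30°
  dir = (cos 30°, sin 30°) = (0.8660, 0.5000); from cell (1,4)
  next x-line at t=0.6582, next y-line at t=1.5400; Δt_x=1.1547, Δt_y=2.0000
    x: enter (2,4) at t=0.6582
    y: enter (2,5) at t=1.5400
    x: enter (3,5) at t=1.8129
    x: enter (4,5) at t=2.9676 ← occupied
  → r_3 = 2.9676
beam 4: φ=90°, α=75°
  dir = (cos 75°, sin 75°) = (0.2588, 0.9659); from cell (1,4)
  next x-line at t=2.2023, next y-line at t=0.7972; Δt_x=3.8637, Δt_y=1.0353
    y: enter (1,5) at t=0.7972
    y: enter (1,6) at t=1.8324 ← occupied
  → r_4 = 1.8324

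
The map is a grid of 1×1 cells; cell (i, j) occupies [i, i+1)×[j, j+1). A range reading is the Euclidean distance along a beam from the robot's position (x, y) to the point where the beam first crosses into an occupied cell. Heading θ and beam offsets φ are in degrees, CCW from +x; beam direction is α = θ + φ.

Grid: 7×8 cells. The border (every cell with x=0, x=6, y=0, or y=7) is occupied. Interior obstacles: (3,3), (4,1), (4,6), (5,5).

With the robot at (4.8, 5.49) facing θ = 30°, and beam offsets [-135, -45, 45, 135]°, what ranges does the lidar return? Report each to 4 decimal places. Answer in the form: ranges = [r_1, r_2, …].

ranges = [4.6484, 0.2071, 0.5280, 3.9340]

beam 1: φ=-135°, α=255°
  d=(-0.2588,-0.9659)  start (4,5)  tX=3.0910 tY=0.5073  stride 1/|dx|=3.8637 1/|dy|=1.0353
    cross y-line → (4,4), t=0.5073
    cross y-line → (4,3), t=1.5426
    cross y-line → (4,2), t=2.5778
    cross x-line → (3,2), t=3.0910
    cross y-line → (3,1), t=3.6131
    cross y-line → (3,0), t=4.6484 (wall)
  → r_1 = 4.6484
beam 2: φ=-45°, α=345°
  d=(0.9659,-0.2588)  start (4,5)  tX=0.2071 tY=1.8932  stride 1/|dx|=1.0353 1/|dy|=3.8637
    cross x-line → (5,5), t=0.2071 (wall)
  → r_2 = 0.2071
beam 3: φ=45°, α=75°
  d=(0.2588,0.9659)  start (4,5)  tX=0.7727 tY=0.5280  stride 1/|dx|=3.8637 1/|dy|=1.0353
    cross y-line → (4,6), t=0.5280 (wall)
  → r_3 = 0.5280
beam 4: φ=135°, α=165°
  d=(-0.9659,0.2588)  start (4,5)  tX=0.8282 tY=1.9705  stride 1/|dx|=1.0353 1/|dy|=3.8637
    cross x-line → (3,5), t=0.8282
    cross x-line → (2,5), t=1.8635
    cross y-line → (2,6), t=1.9705
    cross x-line → (1,6), t=2.8988
    cross x-line → (0,6), t=3.9340 (wall)
  → r_4 = 3.9340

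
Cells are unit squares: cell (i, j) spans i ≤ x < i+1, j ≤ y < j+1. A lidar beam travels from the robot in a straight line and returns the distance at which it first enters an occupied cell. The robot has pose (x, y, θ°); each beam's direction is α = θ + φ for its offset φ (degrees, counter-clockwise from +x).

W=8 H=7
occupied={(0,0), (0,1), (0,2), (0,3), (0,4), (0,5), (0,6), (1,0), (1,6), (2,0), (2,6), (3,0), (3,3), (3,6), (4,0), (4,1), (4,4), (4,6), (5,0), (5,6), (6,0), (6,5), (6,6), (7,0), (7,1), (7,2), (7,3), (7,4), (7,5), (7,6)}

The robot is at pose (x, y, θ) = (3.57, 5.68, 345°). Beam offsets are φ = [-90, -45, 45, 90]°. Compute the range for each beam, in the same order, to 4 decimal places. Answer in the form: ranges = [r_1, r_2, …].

ranges = [1.7393, 0.8600, 0.6400, 0.3313]

beam 1: φ=-90°, α=255°
  d=(-0.2588,-0.9659)  start (3,5)  tX=2.2023 tY=0.7040  stride 1/|dx|=3.8637 1/|dy|=1.0353
    cross y-line → (3,4), t=0.7040
    cross y-line → (3,3), t=1.7393 (wall)
  → r_1 = 1.7393
beam 2: φ=-45°, α=300°
  d=(0.5000,-0.8660)  start (3,5)  tX=0.8600 tY=0.7852  stride 1/|dx|=2.0000 1/|dy|=1.1547
    cross y-line → (3,4), t=0.7852
    cross x-line → (4,4), t=0.8600 (wall)
  → r_2 = 0.8600
beam 3: φ=45°, α=30°
  d=(0.8660,0.5000)  start (3,5)  tX=0.4965 tY=0.6400  stride 1/|dx|=1.1547 1/|dy|=2.0000
    cross x-line → (4,5), t=0.4965
    cross y-line → (4,6), t=0.6400 (wall)
  → r_3 = 0.6400
beam 4: φ=90°, α=75°
  d=(0.2588,0.9659)  start (3,5)  tX=1.6614 tY=0.3313  stride 1/|dx|=3.8637 1/|dy|=1.0353
    cross y-line → (3,6), t=0.3313 (wall)
  → r_4 = 0.3313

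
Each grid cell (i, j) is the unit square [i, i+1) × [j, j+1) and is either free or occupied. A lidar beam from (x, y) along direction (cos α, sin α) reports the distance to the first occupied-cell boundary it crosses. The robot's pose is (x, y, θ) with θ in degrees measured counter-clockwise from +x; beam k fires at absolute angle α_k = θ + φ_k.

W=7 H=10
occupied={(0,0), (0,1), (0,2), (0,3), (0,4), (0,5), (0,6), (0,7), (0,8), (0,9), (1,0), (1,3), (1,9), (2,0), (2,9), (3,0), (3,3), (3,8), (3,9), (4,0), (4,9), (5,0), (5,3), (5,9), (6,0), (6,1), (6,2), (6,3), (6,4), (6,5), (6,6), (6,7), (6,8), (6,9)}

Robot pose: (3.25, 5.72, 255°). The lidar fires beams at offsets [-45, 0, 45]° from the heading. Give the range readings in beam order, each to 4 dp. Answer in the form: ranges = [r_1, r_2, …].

ranges = [2.5981, 4.8865, 5.4502]

beam 1: φ=-45°, α=210°
  dir = (cos 210°, sin 210°) = (-0.8660, -0.5000); from cell (3,5)
  next x-line at t=0.2887, next y-line at t=1.4400; Δt_x=1.1547, Δt_y=2.0000
    x: enter (2,5) at t=0.2887
    y: enter (2,4) at t=1.4400
    x: enter (1,4) at t=1.4434
    x: enter (0,4) at t=2.5981 ← occupied
  → r_1 = 2.5981
beam 2: φ=0°, α=255°
  dir = (cos 255°, sin 255°) = (-0.2588, -0.9659); from cell (3,5)
  next x-line at t=0.9659, next y-line at t=0.7454; Δt_x=3.8637, Δt_y=1.0353
    y: enter (3,4) at t=0.7454
    x: enter (2,4) at t=0.9659
    y: enter (2,3) at t=1.7807
    y: enter (2,2) at t=2.8160
    y: enter (2,1) at t=3.8512
    x: enter (1,1) at t=4.8296
    y: enter (1,0) at t=4.8865 ← occupied
  → r_2 = 4.8865
beam 3: φ=45°, α=300°
  dir = (cos 300°, sin 300°) = (0.5000, -0.8660); from cell (3,5)
  next x-line at t=1.5000, next y-line at t=0.8314; Δt_x=2.0000, Δt_y=1.1547
    y: enter (3,4) at t=0.8314
    x: enter (4,4) at t=1.5000
    y: enter (4,3) at t=1.9861
    y: enter (4,2) at t=3.1408
    x: enter (5,2) at t=3.5000
    y: enter (5,1) at t=4.2955
    y: enter (5,0) at t=5.4502 ← occupied
  → r_3 = 5.4502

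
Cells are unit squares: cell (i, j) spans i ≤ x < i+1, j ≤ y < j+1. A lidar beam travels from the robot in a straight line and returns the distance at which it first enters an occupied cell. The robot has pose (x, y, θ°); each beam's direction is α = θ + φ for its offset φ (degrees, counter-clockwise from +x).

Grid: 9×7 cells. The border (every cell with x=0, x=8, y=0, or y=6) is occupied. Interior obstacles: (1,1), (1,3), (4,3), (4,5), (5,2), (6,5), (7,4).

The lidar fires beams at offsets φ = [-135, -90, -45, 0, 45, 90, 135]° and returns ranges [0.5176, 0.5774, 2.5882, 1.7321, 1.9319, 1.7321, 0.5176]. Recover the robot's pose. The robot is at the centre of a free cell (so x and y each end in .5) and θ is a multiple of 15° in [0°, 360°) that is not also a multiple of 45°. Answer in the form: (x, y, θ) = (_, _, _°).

The pose lattice has 28·16 = 448 candidates. Test each by forward raycasting.
  (5.5, 4.5, 345°): beam 1 = 1.0000 ≠ 0.5176 ✗
  (4.5, 1.5, 330°): beam 1 = 1.9319 ≠ 0.5176 ✗
  (6.5, 4.5, 105°): beam 1 = 0.5774 ≠ 0.5176 ✗
  (6.5, 4.5, 150°): beam 3 = 0.5176 ≠ 2.5882 ✗
  …
  (5.5, 3.5, 30°): r_1=0.5176, r_2=0.5774, r_3=2.5882, r_4=1.7321, r_5=1.9319, r_6=1.7321, r_7=0.5176 — all match ✓
Only this pose fits every beam.

(x, y, θ) = (5.5, 3.5, 30°)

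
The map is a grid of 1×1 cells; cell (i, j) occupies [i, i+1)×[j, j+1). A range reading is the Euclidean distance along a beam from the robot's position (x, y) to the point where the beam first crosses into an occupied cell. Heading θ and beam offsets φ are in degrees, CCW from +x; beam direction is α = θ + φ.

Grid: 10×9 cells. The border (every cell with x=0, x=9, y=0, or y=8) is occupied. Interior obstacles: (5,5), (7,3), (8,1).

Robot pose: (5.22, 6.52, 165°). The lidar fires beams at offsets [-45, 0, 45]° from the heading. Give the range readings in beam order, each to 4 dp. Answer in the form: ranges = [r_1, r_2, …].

ranges = [1.7090, 4.3689, 4.8728]

beam 1: φ=-45°, α=120°
  dir = (cos 120°, sin 120°) = (-0.5000, 0.8660); from cell (5,6)
  next x-line at t=0.4400, next y-line at t=0.5543; Δt_x=2.0000, Δt_y=1.1547
    x: enter (4,6) at t=0.4400
    y: enter (4,7) at t=0.5543
    y: enter (4,8) at t=1.7090 ← occupied
  → r_1 = 1.7090
beam 2: φ=0°, α=165°
  dir = (cos 165°, sin 165°) = (-0.9659, 0.2588); from cell (5,6)
  next x-line at t=0.2278, next y-line at t=1.8546; Δt_x=1.0353, Δt_y=3.8637
    x: enter (4,6) at t=0.2278
    x: enter (3,6) at t=1.2630
    y: enter (3,7) at t=1.8546
    x: enter (2,7) at t=2.2983
    x: enter (1,7) at t=3.3336
    x: enter (0,7) at t=4.3689 ← occupied
  → r_2 = 4.3689
beam 3: φ=45°, α=210°
  dir = (cos 210°, sin 210°) = (-0.8660, -0.5000); from cell (5,6)
  next x-line at t=0.2540, next y-line at t=1.0400; Δt_x=1.1547, Δt_y=2.0000
    x: enter (4,6) at t=0.2540
    y: enter (4,5) at t=1.0400
    x: enter (3,5) at t=1.4087
    x: enter (2,5) at t=2.5634
    y: enter (2,4) at t=3.0400
    x: enter (1,4) at t=3.7181
    x: enter (0,4) at t=4.8728 ← occupied
  → r_3 = 4.8728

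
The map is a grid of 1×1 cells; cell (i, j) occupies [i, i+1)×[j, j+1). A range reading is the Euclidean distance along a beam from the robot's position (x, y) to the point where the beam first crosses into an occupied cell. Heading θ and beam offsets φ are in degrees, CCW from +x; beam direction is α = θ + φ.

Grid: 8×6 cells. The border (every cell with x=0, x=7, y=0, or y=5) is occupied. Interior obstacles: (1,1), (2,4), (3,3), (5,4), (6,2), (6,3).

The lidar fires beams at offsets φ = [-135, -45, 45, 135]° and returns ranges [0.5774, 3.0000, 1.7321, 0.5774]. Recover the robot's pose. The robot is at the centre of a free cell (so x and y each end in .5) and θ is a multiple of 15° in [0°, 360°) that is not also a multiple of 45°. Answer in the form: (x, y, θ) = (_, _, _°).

Candidates: 18 free-cell centres × 16 headings = 288 poses. Raycast each; keep the one whose scan matches to 4 dp.
  (1.5, 4.5, 285°): beam 2 = 1.0000 ≠ 3.0000 ✗
  (4.5, 3.5, 105°): beam 1 = 1.7321 ≠ 0.5774 ✗
  (5.5, 3.5, 30°): beam 1 = 2.5882 ≠ 0.5774 ✗
  …
  (1.5, 2.5, 15°): r_1=0.5774, r_2=3.0000, r_3=1.7321, r_4=0.5774 — all match ✓
Only this pose fits every beam.

(x, y, θ) = (1.5, 2.5, 15°)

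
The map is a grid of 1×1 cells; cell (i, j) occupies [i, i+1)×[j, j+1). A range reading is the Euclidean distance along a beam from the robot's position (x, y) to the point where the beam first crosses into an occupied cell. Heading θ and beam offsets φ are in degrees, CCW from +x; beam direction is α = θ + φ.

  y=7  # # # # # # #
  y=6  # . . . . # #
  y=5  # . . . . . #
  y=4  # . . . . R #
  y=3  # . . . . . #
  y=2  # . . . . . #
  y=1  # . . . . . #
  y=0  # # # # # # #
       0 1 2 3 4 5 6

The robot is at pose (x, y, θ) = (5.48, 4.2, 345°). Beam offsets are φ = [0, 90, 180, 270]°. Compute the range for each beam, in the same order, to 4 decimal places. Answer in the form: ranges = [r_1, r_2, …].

beam 1: φ=0°, α=345°
  cosα=0.9659 sinα=-0.2588 | (5,4) | tMaxX 0.5383 tMaxY 0.7727 | tΔX 1.0353 tΔY 3.8637
    t=0.5383 [x] (6,4) — stop
  → r_1 = 0.5383
beam 2: φ=90°, α=75°
  cosα=0.2588 sinα=0.9659 | (5,4) | tMaxX 2.0091 tMaxY 0.8282 | tΔX 3.8637 tΔY 1.0353
    t=0.8282 [y] (5,5)
    t=1.8635 [y] (5,6) — stop
  → r_2 = 1.8635
beam 3: φ=180°, α=165°
  cosα=-0.9659 sinα=0.2588 | (5,4) | tMaxX 0.4969 tMaxY 3.0910 | tΔX 1.0353 tΔY 3.8637
    t=0.4969 [x] (4,4)
    t=1.5322 [x] (3,4)
    t=2.5675 [x] (2,4)
    t=3.0910 [y] (2,5)
    t=3.6028 [x] (1,5)
    t=4.6380 [x] (0,5) — stop
  → r_3 = 4.6380
beam 4: φ=270°, α=255°
  cosα=-0.2588 sinα=-0.9659 | (5,4) | tMaxX 1.8546 tMaxY 0.2071 | tΔX 3.8637 tΔY 1.0353
    t=0.2071 [y] (5,3)
    t=1.2423 [y] (5,2)
    t=1.8546 [x] (4,2)
    t=2.2776 [y] (4,1)
    t=3.3129 [y] (4,0) — stop
  → r_4 = 3.3129

ranges = [0.5383, 1.8635, 4.6380, 3.3129]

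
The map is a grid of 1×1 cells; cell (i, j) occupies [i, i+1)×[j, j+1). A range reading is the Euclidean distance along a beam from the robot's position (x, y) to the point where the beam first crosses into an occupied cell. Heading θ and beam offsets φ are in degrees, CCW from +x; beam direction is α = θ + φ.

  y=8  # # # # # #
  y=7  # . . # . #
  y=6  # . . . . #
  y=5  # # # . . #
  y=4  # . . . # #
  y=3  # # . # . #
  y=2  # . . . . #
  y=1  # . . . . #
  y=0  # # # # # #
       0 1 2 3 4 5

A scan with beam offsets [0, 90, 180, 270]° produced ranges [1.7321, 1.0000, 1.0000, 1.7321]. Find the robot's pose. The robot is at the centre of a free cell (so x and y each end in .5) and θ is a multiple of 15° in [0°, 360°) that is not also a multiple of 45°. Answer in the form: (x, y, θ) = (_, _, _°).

(x, y, θ) = (2.5, 2.5, 300°)

Candidates: 22 free-cell centres × 16 headings = 352 poses. Raycast each; keep the one whose scan matches to 4 dp.
  (2.5, 3.5, 255°): beam 1 = 2.5882 ≠ 1.7321 ✗
  (3.5, 4.5, 255°): beam 1 = 0.5176 ≠ 1.7321 ✗
  (4.5, 6.5, 105°): beam 1 = 1.5529 ≠ 1.7321 ✗
  …
  (2.5, 2.5, 300°): r_1=1.7321, r_2=1.0000, r_3=1.0000, r_4=1.7321 — all match ✓
Unique over the lattice → pose = (2.5, 2.5, 300°).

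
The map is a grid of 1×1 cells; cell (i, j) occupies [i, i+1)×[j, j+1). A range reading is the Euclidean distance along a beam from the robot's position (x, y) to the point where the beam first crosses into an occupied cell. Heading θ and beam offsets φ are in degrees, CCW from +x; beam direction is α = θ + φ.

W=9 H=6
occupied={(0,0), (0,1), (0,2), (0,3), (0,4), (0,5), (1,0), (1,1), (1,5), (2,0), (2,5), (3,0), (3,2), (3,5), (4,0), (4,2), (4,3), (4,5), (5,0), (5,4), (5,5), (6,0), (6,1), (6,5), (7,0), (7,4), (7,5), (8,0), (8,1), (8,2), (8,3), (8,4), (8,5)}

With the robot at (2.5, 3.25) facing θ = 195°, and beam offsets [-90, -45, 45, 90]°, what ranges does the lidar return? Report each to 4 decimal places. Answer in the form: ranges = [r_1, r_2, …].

beam 1: φ=-90°, α=105°
  d=(-0.2588,0.9659)  start (2,3)  tX=1.9319 tY=0.7765  stride 1/|dx|=3.8637 1/|dy|=1.0353
    cross y-line → (2,4), t=0.7765
    cross y-line → (2,5), t=1.8117 (wall)
  → r_1 = 1.8117
beam 2: φ=-45°, α=150°
  d=(-0.8660,0.5000)  start (2,3)  tX=0.5774 tY=1.5000  stride 1/|dx|=1.1547 1/|dy|=2.0000
    cross x-line → (1,3), t=0.5774
    cross y-line → (1,4), t=1.5000
    cross x-line → (0,4), t=1.7321 (wall)
  → r_2 = 1.7321
beam 3: φ=45°, α=240°
  d=(-0.5000,-0.8660)  start (2,3)  tX=1.0000 tY=0.2887  stride 1/|dx|=2.0000 1/|dy|=1.1547
    cross y-line → (2,2), t=0.2887
    cross x-line → (1,2), t=1.0000
    cross y-line → (1,1), t=1.4434 (wall)
  → r_3 = 1.4434
beam 4: φ=90°, α=285°
  d=(0.2588,-0.9659)  start (2,3)  tX=1.9319 tY=0.2588  stride 1/|dx|=3.8637 1/|dy|=1.0353
    cross y-line → (2,2), t=0.2588
    cross y-line → (2,1), t=1.2941
    cross x-line → (3,1), t=1.9319
    cross y-line → (3,0), t=2.3294 (wall)
  → r_4 = 2.3294

ranges = [1.8117, 1.7321, 1.4434, 2.3294]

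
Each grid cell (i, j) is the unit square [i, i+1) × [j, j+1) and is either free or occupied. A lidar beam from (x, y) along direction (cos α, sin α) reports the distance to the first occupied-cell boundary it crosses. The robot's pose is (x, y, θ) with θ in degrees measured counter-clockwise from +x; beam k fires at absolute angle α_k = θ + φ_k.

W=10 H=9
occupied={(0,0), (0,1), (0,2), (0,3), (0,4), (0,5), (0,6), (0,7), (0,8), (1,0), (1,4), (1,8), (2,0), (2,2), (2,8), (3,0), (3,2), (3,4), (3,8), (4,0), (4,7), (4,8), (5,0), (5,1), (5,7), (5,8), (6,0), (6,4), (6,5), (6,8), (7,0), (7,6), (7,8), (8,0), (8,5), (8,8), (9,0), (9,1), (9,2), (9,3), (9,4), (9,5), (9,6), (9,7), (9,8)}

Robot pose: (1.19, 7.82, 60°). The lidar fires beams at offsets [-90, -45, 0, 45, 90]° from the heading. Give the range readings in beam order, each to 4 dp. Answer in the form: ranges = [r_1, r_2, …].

beam 1: φ=-90°, α=330°
  dir = (cos 330°, sin 330°) = (0.8660, -0.5000); from cell (1,7)
  next x-line at t=0.9353, next y-line at t=1.6400; Δt_x=1.1547, Δt_y=2.0000
    x: enter (2,7) at t=0.9353
    y: enter (2,6) at t=1.6400
    x: enter (3,6) at t=2.0900
    x: enter (4,6) at t=3.2447
    y: enter (4,5) at t=3.6400
    x: enter (5,5) at t=4.3994
    x: enter (6,5) at t=5.5541 ← occupied
  → r_1 = 5.5541
beam 2: φ=-45°, α=15°
  dir = (cos 15°, sin 15°) = (0.9659, 0.2588); from cell (1,7)
  next x-line at t=0.8386, next y-line at t=0.6955; Δt_x=1.0353, Δt_y=3.8637
    y: enter (1,8) at t=0.6955 ← occupied
  → r_2 = 0.6955
beam 3: φ=0°, α=60°
  dir = (cos 60°, sin 60°) = (0.5000, 0.8660); from cell (1,7)
  next x-line at t=1.6200, next y-line at t=0.2078; Δt_x=2.0000, Δt_y=1.1547
    y: enter (1,8) at t=0.2078 ← occupied
  → r_3 = 0.2078
beam 4: φ=45°, α=105°
  dir = (cos 105°, sin 105°) = (-0.2588, 0.9659); from cell (1,7)
  next x-line at t=0.7341, next y-line at t=0.1863; Δt_x=3.8637, Δt_y=1.0353
    y: enter (1,8) at t=0.1863 ← occupied
  → r_4 = 0.1863
beam 5: φ=90°, α=150°
  dir = (cos 150°, sin 150°) = (-0.8660, 0.5000); from cell (1,7)
  next x-line at t=0.2194, next y-line at t=0.3600; Δt_x=1.1547, Δt_y=2.0000
    x: enter (0,7) at t=0.2194 ← occupied
  → r_5 = 0.2194

ranges = [5.5541, 0.6955, 0.2078, 0.1863, 0.2194]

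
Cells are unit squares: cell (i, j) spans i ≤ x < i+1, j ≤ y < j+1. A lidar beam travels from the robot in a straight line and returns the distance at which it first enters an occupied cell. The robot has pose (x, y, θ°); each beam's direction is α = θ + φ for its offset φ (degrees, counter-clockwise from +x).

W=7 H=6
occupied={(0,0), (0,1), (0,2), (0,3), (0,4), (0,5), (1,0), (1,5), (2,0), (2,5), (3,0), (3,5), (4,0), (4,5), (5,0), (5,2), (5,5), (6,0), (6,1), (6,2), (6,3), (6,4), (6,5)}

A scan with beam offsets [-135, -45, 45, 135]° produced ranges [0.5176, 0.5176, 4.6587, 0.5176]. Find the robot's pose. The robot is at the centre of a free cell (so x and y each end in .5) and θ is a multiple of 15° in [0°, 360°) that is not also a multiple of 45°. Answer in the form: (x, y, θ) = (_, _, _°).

Candidates: 19 free-cell centres × 16 headings = 304 poses. Raycast each; keep the one whose scan matches to 4 dp.
  (4.5, 1.5, 195°): beam 1 = 1.0000 ≠ 0.5176 ✗
  (2.5, 3.5, 15°): beam 1 = 2.8868 ≠ 0.5176 ✗
  (2.5, 3.5, 165°): beam 1 = 3.0000 ≠ 0.5176 ✗
  (2.5, 4.5, 285°): beam 1 = 1.0000 ≠ 0.5176 ✗
  …
  (5.5, 1.5, 120°): r_1=0.5176, r_2=0.5176, r_3=4.6587, r_4=0.5176 — all match ✓
No second candidate reproduces the full scan.

(x, y, θ) = (5.5, 1.5, 120°)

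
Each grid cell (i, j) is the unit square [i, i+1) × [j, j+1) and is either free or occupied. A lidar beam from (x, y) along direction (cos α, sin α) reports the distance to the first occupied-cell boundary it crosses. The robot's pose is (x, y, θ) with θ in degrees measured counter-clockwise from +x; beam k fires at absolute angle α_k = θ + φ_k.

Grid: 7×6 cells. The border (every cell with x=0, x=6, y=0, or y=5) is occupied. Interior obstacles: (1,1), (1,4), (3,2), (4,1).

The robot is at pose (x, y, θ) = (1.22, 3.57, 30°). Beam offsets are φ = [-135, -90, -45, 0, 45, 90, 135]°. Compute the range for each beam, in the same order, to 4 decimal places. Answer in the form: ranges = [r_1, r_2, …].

beam 1: φ=-135°, α=255°
  d=(-0.2588,-0.9659)  start (1,3)  tX=0.8500 tY=0.5901  stride 1/|dx|=3.8637 1/|dy|=1.0353
    cross y-line → (1,2), t=0.5901
    cross x-line → (0,2), t=0.8500 (wall)
  → r_1 = 0.8500
beam 2: φ=-90°, α=300°
  d=(0.5000,-0.8660)  start (1,3)  tX=1.5600 tY=0.6582  stride 1/|dx|=2.0000 1/|dy|=1.1547
    cross y-line → (1,2), t=0.6582
    cross x-line → (2,2), t=1.5600
    cross y-line → (2,1), t=1.8129
    cross y-line → (2,0), t=2.9676 (wall)
  → r_2 = 2.9676
beam 3: φ=-45°, α=345°
  d=(0.9659,-0.2588)  start (1,3)  tX=0.8075 tY=2.2023  stride 1/|dx|=1.0353 1/|dy|=3.8637
    cross x-line → (2,3), t=0.8075
    cross x-line → (3,3), t=1.8428
    cross y-line → (3,2), t=2.2023 (wall)
  → r_3 = 2.2023
beam 4: φ=0°, α=30°
  d=(0.8660,0.5000)  start (1,3)  tX=0.9007 tY=0.8600  stride 1/|dx|=1.1547 1/|dy|=2.0000
    cross y-line → (1,4), t=0.8600 (wall)
  → r_4 = 0.8600
beam 5: φ=45°, α=75°
  d=(0.2588,0.9659)  start (1,3)  tX=3.0137 tY=0.4452  stride 1/|dx|=3.8637 1/|dy|=1.0353
    cross y-line → (1,4), t=0.4452 (wall)
  → r_5 = 0.4452
beam 6: φ=90°, α=120°
  d=(-0.5000,0.8660)  start (1,3)  tX=0.4400 tY=0.4965  stride 1/|dx|=2.0000 1/|dy|=1.1547
    cross x-line → (0,3), t=0.4400 (wall)
  → r_6 = 0.4400
beam 7: φ=135°, α=165°
  d=(-0.9659,0.2588)  start (1,3)  tX=0.2278 tY=1.6614  stride 1/|dx|=1.0353 1/|dy|=3.8637
    cross x-line → (0,3), t=0.2278 (wall)
  → r_7 = 0.2278

ranges = [0.8500, 2.9676, 2.2023, 0.8600, 0.4452, 0.4400, 0.2278]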